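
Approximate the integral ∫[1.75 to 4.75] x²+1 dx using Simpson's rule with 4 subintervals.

f(x) = x²+1
a = 1.75, b = 4.75, n = 4
h = (b - a)/n = 0.750000

Simpson's rule: (h/3)[f(x₀) + 4f(x₁) + 2f(x₂) + ... + f(xₙ)]

x_0 = 1.7500, f(x_0) = 4.062500, coefficient = 1
x_1 = 2.5000, f(x_1) = 7.250000, coefficient = 4
x_2 = 3.2500, f(x_2) = 11.562500, coefficient = 2
x_3 = 4.0000, f(x_3) = 17.000000, coefficient = 4
x_4 = 4.7500, f(x_4) = 23.562500, coefficient = 1

I ≈ (0.750000/3) × 147.750000 = 36.937500
Exact value: 36.937500
Error: 0.000000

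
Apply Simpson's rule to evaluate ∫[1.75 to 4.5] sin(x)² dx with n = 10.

f(x) = sin(x)²
a = 1.75, b = 4.5, n = 10
h = (b - a)/n = 0.275000

Simpson's rule: (h/3)[f(x₀) + 4f(x₁) + 2f(x₂) + ... + f(xₙ)]

x_0 = 1.7500, f(x_0) = 0.968228, coefficient = 1
x_1 = 2.0250, f(x_1) = 0.807501, coefficient = 4
x_2 = 2.3000, f(x_2) = 0.556076, coefficient = 2
x_3 = 2.5750, f(x_3) = 0.288112, coefficient = 4
x_4 = 2.8500, f(x_4) = 0.082644, coefficient = 2
x_5 = 3.1250, f(x_5) = 0.000275, coefficient = 4
x_6 = 3.4000, f(x_6) = 0.065301, coefficient = 2
x_7 = 3.6750, f(x_7) = 0.258542, coefficient = 4
x_8 = 3.9500, f(x_8) = 0.523001, coefficient = 2
x_9 = 4.2250, f(x_9) = 0.780676, coefficient = 4
x_10 = 4.5000, f(x_10) = 0.955565, coefficient = 1

I ≈ (0.275000/3) × 12.918262 = 1.184174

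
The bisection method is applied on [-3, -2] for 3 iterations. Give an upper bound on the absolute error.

Bisection error bound: |error| ≤ (b-a)/2^n
|error| ≤ (-2 - (-3))/2^3 = 1/2^3
|error| ≤ 0.1250000000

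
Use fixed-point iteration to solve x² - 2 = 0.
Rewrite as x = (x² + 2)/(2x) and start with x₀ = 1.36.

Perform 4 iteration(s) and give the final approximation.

Equation: x² - 2 = 0
Fixed-point form: x = (x² + 2)/(2x)
x₀ = 1.36

x_1 = g(1.360000) = 1.415294
x_2 = g(1.415294) = 1.414214
x_3 = g(1.414214) = 1.414214
x_4 = g(1.414214) = 1.414214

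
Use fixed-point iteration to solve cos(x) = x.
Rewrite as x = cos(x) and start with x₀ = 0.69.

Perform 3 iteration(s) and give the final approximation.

Equation: cos(x) = x
Fixed-point form: x = cos(x)
x₀ = 0.69

x_1 = g(0.690000) = 0.771246
x_2 = g(0.771246) = 0.717043
x_3 = g(0.717043) = 0.753752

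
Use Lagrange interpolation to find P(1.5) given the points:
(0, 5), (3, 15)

Lagrange interpolation formula:
P(x) = Σ yᵢ × Lᵢ(x)
where Lᵢ(x) = Π_{j≠i} (x - xⱼ)/(xᵢ - xⱼ)

L_0(1.5) = (1.5 - 3)/(0 - 3) = 0.500000
L_1(1.5) = (1.5 - 0)/(3 - 0) = 0.500000

P(1.5) = 5×L_0(1.5) + 15×L_1(1.5)
P(1.5) = 10.000000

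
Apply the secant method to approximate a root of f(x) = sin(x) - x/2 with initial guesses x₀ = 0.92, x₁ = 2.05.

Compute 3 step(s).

f(x) = sin(x) - x/2
x₀ = 0.92, x₁ = 2.05

Secant formula: x_{n+1} = x_n - f(x_n)(x_n - x_{n-1})/(f(x_n) - f(x_{n-1}))

Iteration 1:
  f(0.920000) = 0.335602
  f(2.050000) = -0.137638
  x_2 = 2.050000 - (-0.137638)×(2.050000 - 0.920000)/(-0.137638 - 0.335602)
       = 1.721349
Iteration 2:
  f(2.050000) = -0.137638
  f(1.721349) = 0.128014
  x_3 = 1.721349 - 0.128014×(1.721349 - 2.050000)/(0.128014 - (-0.137638))
       = 1.879721
Iteration 3:
  f(1.721349) = 0.128014
  f(1.879721) = 0.012800
  x_4 = 1.879721 - 0.012800×(1.879721 - 1.721349)/(0.012800 - 0.128014)
       = 1.897317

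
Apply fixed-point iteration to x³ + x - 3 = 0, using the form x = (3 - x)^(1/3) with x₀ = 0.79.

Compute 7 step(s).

Equation: x³ + x - 3 = 0
Fixed-point form: x = (3 - x)^(1/3)
x₀ = 0.79

x_1 = g(0.790000) = 1.302559
x_2 = g(1.302559) = 1.192884
x_3 = g(1.192884) = 1.218041
x_4 = g(1.218041) = 1.212363
x_5 = g(1.212363) = 1.213649
x_6 = g(1.213649) = 1.213358
x_7 = g(1.213358) = 1.213424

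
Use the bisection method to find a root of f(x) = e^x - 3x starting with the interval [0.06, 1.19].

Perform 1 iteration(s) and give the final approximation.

f(x) = e^x - 3x
Initial interval: [0.06, 1.19]

Iteration 1:
  c_1 = (0.060000 + 1.190000)/2 = 0.625000
  f(c_1) = f(0.625000) = -0.006754
  f(a) × f(c) < 0, new interval: [0.060000, 0.625000]

After 1 iteration(s), the approximation is c_1 = 0.625000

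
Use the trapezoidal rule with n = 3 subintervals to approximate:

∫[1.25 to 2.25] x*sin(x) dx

f(x) = x*sin(x)
a = 1.25, b = 2.25, n = 3
h = (b - a)/n = 0.333333

Trapezoidal rule: (h/2)[f(x₀) + 2f(x₁) + 2f(x₂) + ... + f(xₙ)]

x_0 = 1.2500, f(x_0) = 1.186231, coefficient = 1
x_1 = 1.5833, f(x_1) = 1.583209, coefficient = 2
x_2 = 1.9167, f(x_2) = 1.803163, coefficient = 2
x_3 = 2.2500, f(x_3) = 1.750665, coefficient = 1

I ≈ (0.333333/2) × 9.709639 = 1.618273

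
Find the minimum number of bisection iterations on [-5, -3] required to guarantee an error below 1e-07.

We need (b-a)/2^n ≤ 1e-07
(-3 - (-5))/2^n ≤ 1e-07
2/2^n ≤ 1e-07
2^n ≥ 20000000
n ≥ log₂(20000000) = 24.25
n ≥ 25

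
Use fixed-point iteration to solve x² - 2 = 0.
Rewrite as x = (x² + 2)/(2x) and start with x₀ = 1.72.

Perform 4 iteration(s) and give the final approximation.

Equation: x² - 2 = 0
Fixed-point form: x = (x² + 2)/(2x)
x₀ = 1.72

x_1 = g(1.720000) = 1.441395
x_2 = g(1.441395) = 1.414470
x_3 = g(1.414470) = 1.414214
x_4 = g(1.414214) = 1.414214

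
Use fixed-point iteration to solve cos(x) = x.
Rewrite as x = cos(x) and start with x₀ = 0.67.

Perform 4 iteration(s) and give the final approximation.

Equation: cos(x) = x
Fixed-point form: x = cos(x)
x₀ = 0.67

x_1 = g(0.670000) = 0.783822
x_2 = g(0.783822) = 0.708221
x_3 = g(0.708221) = 0.759521
x_4 = g(0.759521) = 0.725166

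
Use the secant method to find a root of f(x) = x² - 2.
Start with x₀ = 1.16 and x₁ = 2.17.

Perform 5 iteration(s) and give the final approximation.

f(x) = x² - 2
x₀ = 1.16, x₁ = 2.17

Secant formula: x_{n+1} = x_n - f(x_n)(x_n - x_{n-1})/(f(x_n) - f(x_{n-1}))

Iteration 1:
  f(1.160000) = -0.654400
  f(2.170000) = 2.708900
  x_2 = 2.170000 - 2.708900×(2.170000 - 1.160000)/(2.708900 - (-0.654400))
       = 1.356517
Iteration 2:
  f(2.170000) = 2.708900
  f(1.356517) = -0.159863
  x_3 = 1.356517 - (-0.159863)×(1.356517 - 2.170000)/(-0.159863 - 2.708900)
       = 1.401848
Iteration 3:
  f(1.356517) = -0.159863
  f(1.401848) = -0.034822
  x_4 = 1.401848 - (-0.034822)×(1.401848 - 1.356517)/(-0.034822 - (-0.159863))
       = 1.414472
Iteration 4:
  f(1.401848) = -0.034822
  f(1.414472) = 0.000732
  x_5 = 1.414472 - 0.000732×(1.414472 - 1.401848)/(0.000732 - (-0.034822))
       = 1.414212
Iteration 5:
  f(1.414472) = 0.000732
  f(1.414212) = -0.000003
  x_6 = 1.414212 - (-0.000003)×(1.414212 - 1.414472)/(-0.000003 - 0.000732)
       = 1.414214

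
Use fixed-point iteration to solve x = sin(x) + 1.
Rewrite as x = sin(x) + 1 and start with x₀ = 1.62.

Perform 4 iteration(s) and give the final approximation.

Equation: x = sin(x) + 1
Fixed-point form: x = sin(x) + 1
x₀ = 1.62

x_1 = g(1.620000) = 1.998790
x_2 = g(1.998790) = 1.909800
x_3 = g(1.909800) = 1.943086
x_4 = g(1.943086) = 1.931497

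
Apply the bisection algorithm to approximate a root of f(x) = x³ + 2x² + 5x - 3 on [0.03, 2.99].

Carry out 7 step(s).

f(x) = x³ + 2x² + 5x - 3
Initial interval: [0.03, 2.99]

Iteration 1:
  c_1 = (0.030000 + 2.990000)/2 = 1.510000
  f(c_1) = f(1.510000) = 12.553151
  f(a) × f(c) < 0, new interval: [0.030000, 1.510000]
Iteration 2:
  c_2 = (0.030000 + 1.510000)/2 = 0.770000
  f(c_2) = f(0.770000) = 2.492333
  f(a) × f(c) < 0, new interval: [0.030000, 0.770000]
Iteration 3:
  c_3 = (0.030000 + 0.770000)/2 = 0.400000
  f(c_3) = f(0.400000) = -0.616000
  f(a) × f(c) ≥ 0, new interval: [0.400000, 0.770000]
Iteration 4:
  c_4 = (0.400000 + 0.770000)/2 = 0.585000
  f(c_4) = f(0.585000) = 0.809652
  f(a) × f(c) < 0, new interval: [0.400000, 0.585000]
Iteration 5:
  c_5 = (0.400000 + 0.585000)/2 = 0.492500
  f(c_5) = f(0.492500) = 0.067071
  f(a) × f(c) < 0, new interval: [0.400000, 0.492500]
Iteration 6:
  c_6 = (0.400000 + 0.492500)/2 = 0.446250
  f(c_6) = f(0.446250) = -0.281606
  f(a) × f(c) ≥ 0, new interval: [0.446250, 0.492500]
Iteration 7:
  c_7 = (0.446250 + 0.492500)/2 = 0.469375
  f(c_7) = f(0.469375) = -0.109090
  f(a) × f(c) ≥ 0, new interval: [0.469375, 0.492500]

After 7 iteration(s), the approximation is c_7 = 0.469375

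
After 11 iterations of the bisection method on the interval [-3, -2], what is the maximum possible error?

Bisection error bound: |error| ≤ (b-a)/2^n
|error| ≤ (-2 - (-3))/2^11 = 1/2^11
|error| ≤ 0.0004882812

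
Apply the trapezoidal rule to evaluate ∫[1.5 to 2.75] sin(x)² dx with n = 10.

f(x) = sin(x)²
a = 1.5, b = 2.75, n = 10
h = (b - a)/n = 0.125000

Trapezoidal rule: (h/2)[f(x₀) + 2f(x₁) + 2f(x₂) + ... + f(xₙ)]

x_0 = 1.5000, f(x_0) = 0.994996, coefficient = 1
x_1 = 1.6250, f(x_1) = 0.997065, coefficient = 2
x_2 = 1.7500, f(x_2) = 0.968228, coefficient = 2
x_3 = 1.8750, f(x_3) = 0.910280, coefficient = 2
x_4 = 2.0000, f(x_4) = 0.826822, coefficient = 2
x_5 = 2.1250, f(x_5) = 0.723044, coefficient = 2
x_6 = 2.2500, f(x_6) = 0.605398, coefficient = 2
x_7 = 2.3750, f(x_7) = 0.481199, coefficient = 2
x_8 = 2.5000, f(x_8) = 0.358169, coefficient = 2
x_9 = 2.6250, f(x_9) = 0.243957, coefficient = 2
x_10 = 2.7500, f(x_10) = 0.145665, coefficient = 1

I ≈ (0.125000/2) × 13.368984 = 0.835562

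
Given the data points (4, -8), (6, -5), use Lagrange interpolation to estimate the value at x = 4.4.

Lagrange interpolation formula:
P(x) = Σ yᵢ × Lᵢ(x)
where Lᵢ(x) = Π_{j≠i} (x - xⱼ)/(xᵢ - xⱼ)

L_0(4.4) = (4.4 - 6)/(4 - 6) = 0.800000
L_1(4.4) = (4.4 - 4)/(6 - 4) = 0.200000

P(4.4) = (-8)×L_0(4.4) + (-5)×L_1(4.4)
P(4.4) = -7.400000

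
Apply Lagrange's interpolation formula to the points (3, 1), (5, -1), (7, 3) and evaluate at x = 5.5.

Lagrange interpolation formula:
P(x) = Σ yᵢ × Lᵢ(x)
where Lᵢ(x) = Π_{j≠i} (x - xⱼ)/(xᵢ - xⱼ)

L_0(5.5) = (5.5 - 5)/(3 - 5) × (5.5 - 7)/(3 - 7) = -0.093750
L_1(5.5) = (5.5 - 3)/(5 - 3) × (5.5 - 7)/(5 - 7) = 0.937500
L_2(5.5) = (5.5 - 3)/(7 - 3) × (5.5 - 5)/(7 - 5) = 0.156250

P(5.5) = 1×L_0(5.5) + (-1)×L_1(5.5) + 3×L_2(5.5)
P(5.5) = -0.562500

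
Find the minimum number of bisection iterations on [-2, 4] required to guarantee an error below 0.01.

We need (b-a)/2^n ≤ 0.01
(4 - (-2))/2^n ≤ 0.01
6/2^n ≤ 0.01
2^n ≥ 600
n ≥ log₂(600) = 9.23
n ≥ 10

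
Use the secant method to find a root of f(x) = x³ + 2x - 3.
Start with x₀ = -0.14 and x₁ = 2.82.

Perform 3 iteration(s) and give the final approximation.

f(x) = x³ + 2x - 3
x₀ = -0.14, x₁ = 2.82

Secant formula: x_{n+1} = x_n - f(x_n)(x_n - x_{n-1})/(f(x_n) - f(x_{n-1}))

Iteration 1:
  f(-0.140000) = -3.282744
  f(2.820000) = 25.065768
  x_2 = 2.820000 - 25.065768×(2.820000 - (-0.140000))/(25.065768 - (-3.282744))
       = 0.202767
Iteration 2:
  f(2.820000) = 25.065768
  f(0.202767) = -2.586130
  x_3 = 0.202767 - (-2.586130)×(0.202767 - 2.820000)/(-2.586130 - 25.065768)
       = 0.447542
Iteration 3:
  f(0.202767) = -2.586130
  f(0.447542) = -2.015276
  x_4 = 0.447542 - (-2.015276)×(0.447542 - 0.202767)/(-2.015276 - (-2.586130))
       = 1.311668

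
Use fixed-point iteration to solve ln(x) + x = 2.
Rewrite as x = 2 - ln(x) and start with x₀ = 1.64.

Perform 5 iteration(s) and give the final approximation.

Equation: ln(x) + x = 2
Fixed-point form: x = 2 - ln(x)
x₀ = 1.64

x_1 = g(1.640000) = 1.505304
x_2 = g(1.505304) = 1.591005
x_3 = g(1.591005) = 1.535634
x_4 = g(1.535634) = 1.571057
x_5 = g(1.571057) = 1.548252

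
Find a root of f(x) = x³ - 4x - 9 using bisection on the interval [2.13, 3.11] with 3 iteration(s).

f(x) = x³ - 4x - 9
Initial interval: [2.13, 3.11]

Iteration 1:
  c_1 = (2.130000 + 3.110000)/2 = 2.620000
  f(c_1) = f(2.620000) = -1.495272
  f(a) × f(c) ≥ 0, new interval: [2.620000, 3.110000]
Iteration 2:
  c_2 = (2.620000 + 3.110000)/2 = 2.865000
  f(c_2) = f(2.865000) = 3.056565
  f(a) × f(c) < 0, new interval: [2.620000, 2.865000]
Iteration 3:
  c_3 = (2.620000 + 2.865000)/2 = 2.742500
  f(c_3) = f(2.742500) = 0.657182
  f(a) × f(c) < 0, new interval: [2.620000, 2.742500]

After 3 iteration(s), the approximation is c_3 = 2.742500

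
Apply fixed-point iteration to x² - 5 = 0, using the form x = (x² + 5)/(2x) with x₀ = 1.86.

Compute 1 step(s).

Equation: x² - 5 = 0
Fixed-point form: x = (x² + 5)/(2x)
x₀ = 1.86

x_1 = g(1.860000) = 2.274086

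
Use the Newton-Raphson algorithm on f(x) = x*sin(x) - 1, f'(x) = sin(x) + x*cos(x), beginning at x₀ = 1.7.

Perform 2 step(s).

f(x) = x*sin(x) - 1
f'(x) = sin(x) + x*cos(x)
x₀ = 1.7

Newton-Raphson formula: x_{n+1} = x_n - f(x_n)/f'(x_n)

Iteration 1:
  f(1.700000) = 0.685830
  f'(1.700000) = 0.772629
  x_1 = 1.700000 - 0.685830/0.772629 = 0.812342
Iteration 2:
  f(0.812342) = -0.410320
  f'(0.812342) = 1.284629
  x_2 = 0.812342 - (-0.410320)/1.284629 = 1.131750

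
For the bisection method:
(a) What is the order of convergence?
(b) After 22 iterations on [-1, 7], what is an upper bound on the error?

(a) Bisection has linear (order 1) convergence; the error is halved each step.

(b) Error bound = (b-a)/2^n = (7 - (-1))/2^{22}
    = 8/2^{22}

(a) 1 (linear); (b) error ≤ 1.91e-06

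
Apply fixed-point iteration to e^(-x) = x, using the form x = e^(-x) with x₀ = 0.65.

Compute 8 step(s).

Equation: e^(-x) = x
Fixed-point form: x = e^(-x)
x₀ = 0.65

x_1 = g(0.650000) = 0.522046
x_2 = g(0.522046) = 0.593306
x_3 = g(0.593306) = 0.552498
x_4 = g(0.552498) = 0.575510
x_5 = g(0.575510) = 0.562418
x_6 = g(0.562418) = 0.569830
x_7 = g(0.569830) = 0.565622
x_8 = g(0.565622) = 0.568007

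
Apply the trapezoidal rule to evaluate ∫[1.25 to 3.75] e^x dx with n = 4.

f(x) = e^x
a = 1.25, b = 3.75, n = 4
h = (b - a)/n = 0.625000

Trapezoidal rule: (h/2)[f(x₀) + 2f(x₁) + 2f(x₂) + ... + f(xₙ)]

x_0 = 1.2500, f(x_0) = 3.490343, coefficient = 1
x_1 = 1.8750, f(x_1) = 6.520819, coefficient = 2
x_2 = 2.5000, f(x_2) = 12.182494, coefficient = 2
x_3 = 3.1250, f(x_3) = 22.759895, coefficient = 2
x_4 = 3.7500, f(x_4) = 42.521082, coefficient = 1

I ≈ (0.625000/2) × 128.937841 = 40.293075
Exact value: 39.030739
Error: 1.262336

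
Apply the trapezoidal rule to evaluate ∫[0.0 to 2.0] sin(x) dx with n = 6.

f(x) = sin(x)
a = 0.0, b = 2.0, n = 6
h = (b - a)/n = 0.333333

Trapezoidal rule: (h/2)[f(x₀) + 2f(x₁) + 2f(x₂) + ... + f(xₙ)]

x_0 = 0.0000, f(x_0) = 0.000000, coefficient = 1
x_1 = 0.3333, f(x_1) = 0.327195, coefficient = 2
x_2 = 0.6667, f(x_2) = 0.618370, coefficient = 2
x_3 = 1.0000, f(x_3) = 0.841471, coefficient = 2
x_4 = 1.3333, f(x_4) = 0.971938, coefficient = 2
x_5 = 1.6667, f(x_5) = 0.995408, coefficient = 2
x_6 = 2.0000, f(x_6) = 0.909297, coefficient = 1

I ≈ (0.333333/2) × 8.418060 = 1.403010
Exact value: 1.416147
Error: 0.013137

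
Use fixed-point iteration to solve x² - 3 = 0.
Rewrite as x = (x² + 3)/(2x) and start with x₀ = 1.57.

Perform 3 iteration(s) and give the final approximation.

Equation: x² - 3 = 0
Fixed-point form: x = (x² + 3)/(2x)
x₀ = 1.57

x_1 = g(1.570000) = 1.740414
x_2 = g(1.740414) = 1.732071
x_3 = g(1.732071) = 1.732051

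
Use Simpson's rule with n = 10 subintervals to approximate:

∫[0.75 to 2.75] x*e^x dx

f(x) = x*e^x
a = 0.75, b = 2.75, n = 10
h = (b - a)/n = 0.200000

Simpson's rule: (h/3)[f(x₀) + 4f(x₁) + 2f(x₂) + ... + f(xₙ)]

x_0 = 0.7500, f(x_0) = 1.587750, coefficient = 1
x_1 = 0.9500, f(x_1) = 2.456424, coefficient = 4
x_2 = 1.1500, f(x_2) = 3.631922, coefficient = 2
x_3 = 1.3500, f(x_3) = 5.207524, coefficient = 4
x_4 = 1.5500, f(x_4) = 7.302779, coefficient = 2
x_5 = 1.7500, f(x_5) = 10.070555, coefficient = 4
x_6 = 1.9500, f(x_6) = 13.705941, coefficient = 2
x_7 = 2.1500, f(x_7) = 18.457446, coefficient = 4
x_8 = 2.3500, f(x_8) = 24.641089, coefficient = 2
x_9 = 2.5500, f(x_9) = 32.658115, coefficient = 4
x_10 = 2.7500, f(x_10) = 43.017238, coefficient = 1

I ≈ (0.200000/3) × 418.568702 = 27.904580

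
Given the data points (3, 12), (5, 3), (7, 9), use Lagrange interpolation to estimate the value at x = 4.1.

Lagrange interpolation formula:
P(x) = Σ yᵢ × Lᵢ(x)
where Lᵢ(x) = Π_{j≠i} (x - xⱼ)/(xᵢ - xⱼ)

L_0(4.1) = (4.1 - 5)/(3 - 5) × (4.1 - 7)/(3 - 7) = 0.326250
L_1(4.1) = (4.1 - 3)/(5 - 3) × (4.1 - 7)/(5 - 7) = 0.797500
L_2(4.1) = (4.1 - 3)/(7 - 3) × (4.1 - 5)/(7 - 5) = -0.123750

P(4.1) = 12×L_0(4.1) + 3×L_1(4.1) + 9×L_2(4.1)
P(4.1) = 5.193750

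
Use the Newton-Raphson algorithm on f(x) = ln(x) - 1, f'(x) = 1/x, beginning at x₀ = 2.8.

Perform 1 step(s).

f(x) = ln(x) - 1
f'(x) = 1/x
x₀ = 2.8

Newton-Raphson formula: x_{n+1} = x_n - f(x_n)/f'(x_n)

Iteration 1:
  f(2.800000) = 0.029619
  f'(2.800000) = 0.357143
  x_1 = 2.800000 - 0.029619/0.357143 = 2.717066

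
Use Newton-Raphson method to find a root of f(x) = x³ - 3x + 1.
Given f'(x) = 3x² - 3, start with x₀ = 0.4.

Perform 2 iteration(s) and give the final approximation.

f(x) = x³ - 3x + 1
f'(x) = 3x² - 3
x₀ = 0.4

Newton-Raphson formula: x_{n+1} = x_n - f(x_n)/f'(x_n)

Iteration 1:
  f(0.400000) = -0.136000
  f'(0.400000) = -2.520000
  x_1 = 0.400000 - (-0.136000)/(-2.520000) = 0.346032
Iteration 2:
  f(0.346032) = 0.003338
  f'(0.346032) = -2.640786
  x_2 = 0.346032 - 0.003338/(-2.640786) = 0.347296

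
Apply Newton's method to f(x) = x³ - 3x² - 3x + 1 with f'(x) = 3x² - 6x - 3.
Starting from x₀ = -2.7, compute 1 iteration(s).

f(x) = x³ - 3x² - 3x + 1
f'(x) = 3x² - 6x - 3
x₀ = -2.7

Newton-Raphson formula: x_{n+1} = x_n - f(x_n)/f'(x_n)

Iteration 1:
  f(-2.700000) = -32.453000
  f'(-2.700000) = 35.070000
  x_1 = -2.700000 - (-32.453000)/35.070000 = -1.774622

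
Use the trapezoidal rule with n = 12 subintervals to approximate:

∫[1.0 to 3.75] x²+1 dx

f(x) = x²+1
a = 1.0, b = 3.75, n = 12
h = (b - a)/n = 0.229167

Trapezoidal rule: (h/2)[f(x₀) + 2f(x₁) + 2f(x₂) + ... + f(xₙ)]

x_0 = 1.0000, f(x_0) = 2.000000, coefficient = 1
x_1 = 1.2292, f(x_1) = 2.510851, coefficient = 2
x_2 = 1.4583, f(x_2) = 3.126736, coefficient = 2
x_3 = 1.6875, f(x_3) = 3.847656, coefficient = 2
x_4 = 1.9167, f(x_4) = 4.673611, coefficient = 2
x_5 = 2.1458, f(x_5) = 5.604601, coefficient = 2
x_6 = 2.3750, f(x_6) = 6.640625, coefficient = 2
x_7 = 2.6042, f(x_7) = 7.781684, coefficient = 2
x_8 = 2.8333, f(x_8) = 9.027778, coefficient = 2
x_9 = 3.0625, f(x_9) = 10.378906, coefficient = 2
x_10 = 3.2917, f(x_10) = 11.835069, coefficient = 2
x_11 = 3.5208, f(x_11) = 13.396267, coefficient = 2
x_12 = 3.7500, f(x_12) = 15.062500, coefficient = 1

I ≈ (0.229167/2) × 174.710069 = 20.018862
Exact value: 19.994792
Error: 0.024070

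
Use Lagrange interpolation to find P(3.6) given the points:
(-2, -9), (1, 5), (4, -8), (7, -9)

Lagrange interpolation formula:
P(x) = Σ yᵢ × Lᵢ(x)
where Lᵢ(x) = Π_{j≠i} (x - xⱼ)/(xᵢ - xⱼ)

L_0(3.6) = (3.6 - 1)/(-2 - 1) × (3.6 - 4)/(-2 - 4) × (3.6 - 7)/(-2 - 7) = -0.021827
L_1(3.6) = (3.6 - (-2))/(1 - (-2)) × (3.6 - 4)/(1 - 4) × (3.6 - 7)/(1 - 7) = 0.141037
L_2(3.6) = (3.6 - (-2))/(4 - (-2)) × (3.6 - 1)/(4 - 1) × (3.6 - 7)/(4 - 7) = 0.916741
L_3(3.6) = (3.6 - (-2))/(7 - (-2)) × (3.6 - 1)/(7 - 1) × (3.6 - 4)/(7 - 4) = -0.035951

P(3.6) = (-9)×L_0(3.6) + 5×L_1(3.6) + (-8)×L_2(3.6) + (-9)×L_3(3.6)
P(3.6) = -6.108741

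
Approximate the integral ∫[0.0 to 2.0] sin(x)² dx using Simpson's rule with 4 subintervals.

f(x) = sin(x)²
a = 0.0, b = 2.0, n = 4
h = (b - a)/n = 0.500000

Simpson's rule: (h/3)[f(x₀) + 4f(x₁) + 2f(x₂) + ... + f(xₙ)]

x_0 = 0.0000, f(x_0) = 0.000000, coefficient = 1
x_1 = 0.5000, f(x_1) = 0.229849, coefficient = 4
x_2 = 1.0000, f(x_2) = 0.708073, coefficient = 2
x_3 = 1.5000, f(x_3) = 0.994996, coefficient = 4
x_4 = 2.0000, f(x_4) = 0.826822, coefficient = 1

I ≈ (0.500000/3) × 7.142349 = 1.190392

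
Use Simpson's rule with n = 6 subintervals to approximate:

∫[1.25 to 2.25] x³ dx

f(x) = x³
a = 1.25, b = 2.25, n = 6
h = (b - a)/n = 0.166667

Simpson's rule: (h/3)[f(x₀) + 4f(x₁) + 2f(x₂) + ... + f(xₙ)]

x_0 = 1.2500, f(x_0) = 1.953125, coefficient = 1
x_1 = 1.4167, f(x_1) = 2.843171, coefficient = 4
x_2 = 1.5833, f(x_2) = 3.969329, coefficient = 2
x_3 = 1.7500, f(x_3) = 5.359375, coefficient = 4
x_4 = 1.9167, f(x_4) = 7.041088, coefficient = 2
x_5 = 2.0833, f(x_5) = 9.042245, coefficient = 4
x_6 = 2.2500, f(x_6) = 11.390625, coefficient = 1

I ≈ (0.166667/3) × 104.343750 = 5.796875
Exact value: 5.796875
Error: 0.000000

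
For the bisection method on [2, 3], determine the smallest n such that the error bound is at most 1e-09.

We need (b-a)/2^n ≤ 1e-09
(3 - 2)/2^n ≤ 1e-09
1/2^n ≤ 1e-09
2^n ≥ 1000000000
n ≥ log₂(1000000000) = 29.90
n ≥ 30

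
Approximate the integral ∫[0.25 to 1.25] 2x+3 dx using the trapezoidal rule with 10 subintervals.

f(x) = 2x+3
a = 0.25, b = 1.25, n = 10
h = (b - a)/n = 0.100000

Trapezoidal rule: (h/2)[f(x₀) + 2f(x₁) + 2f(x₂) + ... + f(xₙ)]

x_0 = 0.2500, f(x_0) = 3.500000, coefficient = 1
x_1 = 0.3500, f(x_1) = 3.700000, coefficient = 2
x_2 = 0.4500, f(x_2) = 3.900000, coefficient = 2
x_3 = 0.5500, f(x_3) = 4.100000, coefficient = 2
x_4 = 0.6500, f(x_4) = 4.300000, coefficient = 2
x_5 = 0.7500, f(x_5) = 4.500000, coefficient = 2
x_6 = 0.8500, f(x_6) = 4.700000, coefficient = 2
x_7 = 0.9500, f(x_7) = 4.900000, coefficient = 2
x_8 = 1.0500, f(x_8) = 5.100000, coefficient = 2
x_9 = 1.1500, f(x_9) = 5.300000, coefficient = 2
x_10 = 1.2500, f(x_10) = 5.500000, coefficient = 1

I ≈ (0.100000/2) × 90.000000 = 4.500000
Exact value: 4.500000
Error: 0.000000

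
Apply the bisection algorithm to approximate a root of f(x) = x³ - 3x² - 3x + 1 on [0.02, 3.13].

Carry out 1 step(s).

f(x) = x³ - 3x² - 3x + 1
Initial interval: [0.02, 3.13]

Iteration 1:
  c_1 = (0.020000 + 3.130000)/2 = 1.575000
  f(c_1) = f(1.575000) = -7.259891
  f(a) × f(c) < 0, new interval: [0.020000, 1.575000]

After 1 iteration(s), the approximation is c_1 = 1.575000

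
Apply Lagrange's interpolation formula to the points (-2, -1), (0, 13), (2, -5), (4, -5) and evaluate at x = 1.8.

Lagrange interpolation formula:
P(x) = Σ yᵢ × Lᵢ(x)
where Lᵢ(x) = Π_{j≠i} (x - xⱼ)/(xᵢ - xⱼ)

L_0(1.8) = (1.8 - 0)/(-2 - 0) × (1.8 - 2)/(-2 - 2) × (1.8 - 4)/(-2 - 4) = -0.016500
L_1(1.8) = (1.8 - (-2))/(0 - (-2)) × (1.8 - 2)/(0 - 2) × (1.8 - 4)/(0 - 4) = 0.104500
L_2(1.8) = (1.8 - (-2))/(2 - (-2)) × (1.8 - 0)/(2 - 0) × (1.8 - 4)/(2 - 4) = 0.940500
L_3(1.8) = (1.8 - (-2))/(4 - (-2)) × (1.8 - 0)/(4 - 0) × (1.8 - 2)/(4 - 2) = -0.028500

P(1.8) = (-1)×L_0(1.8) + 13×L_1(1.8) + (-5)×L_2(1.8) + (-5)×L_3(1.8)
P(1.8) = -3.185000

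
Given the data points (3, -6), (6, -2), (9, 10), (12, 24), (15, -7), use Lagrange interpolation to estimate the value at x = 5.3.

Lagrange interpolation formula:
P(x) = Σ yᵢ × Lᵢ(x)
where Lᵢ(x) = Π_{j≠i} (x - xⱼ)/(xᵢ - xⱼ)

L_0(5.3) = (5.3 - 6)/(3 - 6) × (5.3 - 9)/(3 - 9) × (5.3 - 12)/(3 - 12) × (5.3 - 15)/(3 - 15) = 0.086586
L_1(5.3) = (5.3 - 3)/(6 - 3) × (5.3 - 9)/(6 - 9) × (5.3 - 12)/(6 - 12) × (5.3 - 15)/(6 - 15) = 1.137994
L_2(5.3) = (5.3 - 3)/(9 - 3) × (5.3 - 6)/(9 - 6) × (5.3 - 12)/(9 - 12) × (5.3 - 15)/(9 - 15) = -0.322944
L_3(5.3) = (5.3 - 3)/(12 - 3) × (5.3 - 6)/(12 - 6) × (5.3 - 9)/(12 - 9) × (5.3 - 15)/(12 - 15) = 0.118895
L_4(5.3) = (5.3 - 3)/(15 - 3) × (5.3 - 6)/(15 - 6) × (5.3 - 9)/(15 - 9) × (5.3 - 12)/(15 - 12) = -0.020531

P(5.3) = (-6)×L_0(5.3) + (-2)×L_1(5.3) + 10×L_2(5.3) + 24×L_3(5.3) + (-7)×L_4(5.3)
P(5.3) = -3.027755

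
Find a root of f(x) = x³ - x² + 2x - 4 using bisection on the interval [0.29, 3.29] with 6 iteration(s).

f(x) = x³ - x² + 2x - 4
Initial interval: [0.29, 3.29]

Iteration 1:
  c_1 = (0.290000 + 3.290000)/2 = 1.790000
  f(c_1) = f(1.790000) = 2.111239
  f(a) × f(c) < 0, new interval: [0.290000, 1.790000]
Iteration 2:
  c_2 = (0.290000 + 1.790000)/2 = 1.040000
  f(c_2) = f(1.040000) = -1.876736
  f(a) × f(c) ≥ 0, new interval: [1.040000, 1.790000]
Iteration 3:
  c_3 = (1.040000 + 1.790000)/2 = 1.415000
  f(c_3) = f(1.415000) = -0.339077
  f(a) × f(c) ≥ 0, new interval: [1.415000, 1.790000]
Iteration 4:
  c_4 = (1.415000 + 1.790000)/2 = 1.602500
  f(c_4) = f(1.602500) = 0.752224
  f(a) × f(c) < 0, new interval: [1.415000, 1.602500]
Iteration 5:
  c_5 = (1.415000 + 1.602500)/2 = 1.508750
  f(c_5) = f(1.508750) = 0.175581
  f(a) × f(c) < 0, new interval: [1.415000, 1.508750]
Iteration 6:
  c_6 = (1.415000 + 1.508750)/2 = 1.461875
  f(c_6) = f(1.461875) = -0.089187
  f(a) × f(c) ≥ 0, new interval: [1.461875, 1.508750]

After 6 iteration(s), the approximation is c_6 = 1.461875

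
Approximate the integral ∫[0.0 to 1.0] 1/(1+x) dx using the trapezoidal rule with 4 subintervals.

f(x) = 1/(1+x)
a = 0.0, b = 1.0, n = 4
h = (b - a)/n = 0.250000

Trapezoidal rule: (h/2)[f(x₀) + 2f(x₁) + 2f(x₂) + ... + f(xₙ)]

x_0 = 0.0000, f(x_0) = 1.000000, coefficient = 1
x_1 = 0.2500, f(x_1) = 0.800000, coefficient = 2
x_2 = 0.5000, f(x_2) = 0.666667, coefficient = 2
x_3 = 0.7500, f(x_3) = 0.571429, coefficient = 2
x_4 = 1.0000, f(x_4) = 0.500000, coefficient = 1

I ≈ (0.250000/2) × 5.576190 = 0.697024
Exact value: 0.693147
Error: 0.003877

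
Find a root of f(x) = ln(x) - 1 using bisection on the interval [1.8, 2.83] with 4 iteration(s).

f(x) = ln(x) - 1
Initial interval: [1.8, 2.83]

Iteration 1:
  c_1 = (1.800000 + 2.830000)/2 = 2.315000
  f(c_1) = f(2.315000) = -0.160590
  f(a) × f(c) ≥ 0, new interval: [2.315000, 2.830000]
Iteration 2:
  c_2 = (2.315000 + 2.830000)/2 = 2.572500
  f(c_2) = f(2.572500) = -0.055122
  f(a) × f(c) ≥ 0, new interval: [2.572500, 2.830000]
Iteration 3:
  c_3 = (2.572500 + 2.830000)/2 = 2.701250
  f(c_3) = f(2.701250) = -0.006285
  f(a) × f(c) ≥ 0, new interval: [2.701250, 2.830000]
Iteration 4:
  c_4 = (2.701250 + 2.830000)/2 = 2.765625
  f(c_4) = f(2.765625) = 0.017267
  f(a) × f(c) < 0, new interval: [2.701250, 2.765625]

After 4 iteration(s), the approximation is c_4 = 2.765625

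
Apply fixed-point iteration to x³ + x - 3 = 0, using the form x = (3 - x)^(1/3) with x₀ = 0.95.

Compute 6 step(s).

Equation: x³ + x - 3 = 0
Fixed-point form: x = (3 - x)^(1/3)
x₀ = 0.95

x_1 = g(0.950000) = 1.270334
x_2 = g(1.270334) = 1.200386
x_3 = g(1.200386) = 1.216354
x_4 = g(1.216354) = 1.212745
x_5 = g(1.212745) = 1.213563
x_6 = g(1.213563) = 1.213378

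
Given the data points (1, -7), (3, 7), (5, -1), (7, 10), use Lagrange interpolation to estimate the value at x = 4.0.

Lagrange interpolation formula:
P(x) = Σ yᵢ × Lᵢ(x)
where Lᵢ(x) = Π_{j≠i} (x - xⱼ)/(xᵢ - xⱼ)

L_0(4.0) = (4.0 - 3)/(1 - 3) × (4.0 - 5)/(1 - 5) × (4.0 - 7)/(1 - 7) = -0.062500
L_1(4.0) = (4.0 - 1)/(3 - 1) × (4.0 - 5)/(3 - 5) × (4.0 - 7)/(3 - 7) = 0.562500
L_2(4.0) = (4.0 - 1)/(5 - 1) × (4.0 - 3)/(5 - 3) × (4.0 - 7)/(5 - 7) = 0.562500
L_3(4.0) = (4.0 - 1)/(7 - 1) × (4.0 - 3)/(7 - 3) × (4.0 - 5)/(7 - 5) = -0.062500

P(4.0) = (-7)×L_0(4.0) + 7×L_1(4.0) + (-1)×L_2(4.0) + 10×L_3(4.0)
P(4.0) = 3.187500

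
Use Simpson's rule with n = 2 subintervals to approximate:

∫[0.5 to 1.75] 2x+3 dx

f(x) = 2x+3
a = 0.5, b = 1.75, n = 2
h = (b - a)/n = 0.625000

Simpson's rule: (h/3)[f(x₀) + 4f(x₁) + 2f(x₂) + ... + f(xₙ)]

x_0 = 0.5000, f(x_0) = 4.000000, coefficient = 1
x_1 = 1.1250, f(x_1) = 5.250000, coefficient = 4
x_2 = 1.7500, f(x_2) = 6.500000, coefficient = 1

I ≈ (0.625000/3) × 31.500000 = 6.562500
Exact value: 6.562500
Error: 0.000000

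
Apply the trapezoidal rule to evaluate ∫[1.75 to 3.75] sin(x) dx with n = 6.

f(x) = sin(x)
a = 1.75, b = 3.75, n = 6
h = (b - a)/n = 0.333333

Trapezoidal rule: (h/2)[f(x₀) + 2f(x₁) + 2f(x₂) + ... + f(xₙ)]

x_0 = 1.7500, f(x_0) = 0.983986, coefficient = 1
x_1 = 2.0833, f(x_1) = 0.871503, coefficient = 2
x_2 = 2.4167, f(x_2) = 0.663080, coefficient = 2
x_3 = 2.7500, f(x_3) = 0.381661, coefficient = 2
x_4 = 3.0833, f(x_4) = 0.058226, coefficient = 2
x_5 = 3.4167, f(x_5) = -0.271618, coefficient = 2
x_6 = 3.7500, f(x_6) = -0.571561, coefficient = 1

I ≈ (0.333333/2) × 3.818129 = 0.636355
Exact value: 0.642313
Error: 0.005958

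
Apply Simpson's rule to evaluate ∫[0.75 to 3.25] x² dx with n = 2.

f(x) = x²
a = 0.75, b = 3.25, n = 2
h = (b - a)/n = 1.250000

Simpson's rule: (h/3)[f(x₀) + 4f(x₁) + 2f(x₂) + ... + f(xₙ)]

x_0 = 0.7500, f(x_0) = 0.562500, coefficient = 1
x_1 = 2.0000, f(x_1) = 4.000000, coefficient = 4
x_2 = 3.2500, f(x_2) = 10.562500, coefficient = 1

I ≈ (1.250000/3) × 27.125000 = 11.302083
Exact value: 11.302083
Error: 0.000000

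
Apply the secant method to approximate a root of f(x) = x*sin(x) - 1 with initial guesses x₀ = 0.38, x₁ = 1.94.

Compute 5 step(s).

f(x) = x*sin(x) - 1
x₀ = 0.38, x₁ = 1.94

Secant formula: x_{n+1} = x_n - f(x_n)(x_n - x_{n-1})/(f(x_n) - f(x_{n-1}))

Iteration 1:
  f(0.380000) = -0.859050
  f(1.940000) = 0.809273
  x_2 = 1.940000 - 0.809273×(1.940000 - 0.380000)/(0.809273 - (-0.859050))
       = 1.183273
Iteration 2:
  f(1.940000) = 0.809273
  f(1.183273) = 0.095530
  x_3 = 1.183273 - 0.095530×(1.183273 - 1.940000)/(0.095530 - 0.809273)
       = 1.081989
Iteration 3:
  f(1.183273) = 0.095530
  f(1.081989) = -0.044719
  x_4 = 1.081989 - (-0.044719)×(1.081989 - 1.183273)/(-0.044719 - 0.095530)
       = 1.114284
Iteration 4:
  f(1.081989) = -0.044719
  f(1.114284) = 0.000176
  x_5 = 1.114284 - 0.000176×(1.114284 - 1.081989)/(0.000176 - (-0.044719))
       = 1.114157
Iteration 5:
  f(1.114284) = 0.000176
  f(1.114157) = 0.000000
  x_6 = 1.114157 - 0.000000×(1.114157 - 1.114284)/(0.000000 - 0.000176)
       = 1.114157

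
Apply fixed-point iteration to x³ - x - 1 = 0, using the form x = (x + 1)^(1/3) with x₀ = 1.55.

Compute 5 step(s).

Equation: x³ - x - 1 = 0
Fixed-point form: x = (x + 1)^(1/3)
x₀ = 1.55

x_1 = g(1.550000) = 1.366197
x_2 = g(1.366197) = 1.332550
x_3 = g(1.332550) = 1.326204
x_4 = g(1.326204) = 1.325000
x_5 = g(1.325000) = 1.324772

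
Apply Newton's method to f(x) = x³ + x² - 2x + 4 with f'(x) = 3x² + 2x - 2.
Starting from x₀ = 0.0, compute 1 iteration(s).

f(x) = x³ + x² - 2x + 4
f'(x) = 3x² + 2x - 2
x₀ = 0.0

Newton-Raphson formula: x_{n+1} = x_n - f(x_n)/f'(x_n)

Iteration 1:
  f(0.000000) = 4.000000
  f'(0.000000) = -2.000000
  x_1 = 0.000000 - 4.000000/(-2.000000) = 2.000000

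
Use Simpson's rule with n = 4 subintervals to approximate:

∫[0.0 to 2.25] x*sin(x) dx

f(x) = x*sin(x)
a = 0.0, b = 2.25, n = 4
h = (b - a)/n = 0.562500

Simpson's rule: (h/3)[f(x₀) + 4f(x₁) + 2f(x₂) + ... + f(xₙ)]

x_0 = 0.0000, f(x_0) = 0.000000, coefficient = 1
x_1 = 0.5625, f(x_1) = 0.299983, coefficient = 4
x_2 = 1.1250, f(x_2) = 1.015051, coefficient = 2
x_3 = 1.6875, f(x_3) = 1.676021, coefficient = 4
x_4 = 2.2500, f(x_4) = 1.750665, coefficient = 1

I ≈ (0.562500/3) × 11.684783 = 2.190897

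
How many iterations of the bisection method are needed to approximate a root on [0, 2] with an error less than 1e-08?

We need (b-a)/2^n ≤ 1e-08
(2 - 0)/2^n ≤ 1e-08
2/2^n ≤ 1e-08
2^n ≥ 200000000
n ≥ log₂(200000000) = 27.58
n ≥ 28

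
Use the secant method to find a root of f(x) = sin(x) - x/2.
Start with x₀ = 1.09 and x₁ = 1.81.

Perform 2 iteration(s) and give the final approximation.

f(x) = sin(x) - x/2
x₀ = 1.09, x₁ = 1.81

Secant formula: x_{n+1} = x_n - f(x_n)(x_n - x_{n-1})/(f(x_n) - f(x_{n-1}))

Iteration 1:
  f(1.090000) = 0.341627
  f(1.810000) = 0.066527
  x_2 = 1.810000 - 0.066527×(1.810000 - 1.090000)/(0.066527 - 0.341627)
       = 1.984116
Iteration 2:
  f(1.810000) = 0.066527
  f(1.984116) = -0.076266
  x_3 = 1.984116 - (-0.076266)×(1.984116 - 1.810000)/(-0.076266 - 0.066527)
       = 1.891121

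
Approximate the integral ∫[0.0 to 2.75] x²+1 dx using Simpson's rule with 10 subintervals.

f(x) = x²+1
a = 0.0, b = 2.75, n = 10
h = (b - a)/n = 0.275000

Simpson's rule: (h/3)[f(x₀) + 4f(x₁) + 2f(x₂) + ... + f(xₙ)]

x_0 = 0.0000, f(x_0) = 1.000000, coefficient = 1
x_1 = 0.2750, f(x_1) = 1.075625, coefficient = 4
x_2 = 0.5500, f(x_2) = 1.302500, coefficient = 2
x_3 = 0.8250, f(x_3) = 1.680625, coefficient = 4
x_4 = 1.1000, f(x_4) = 2.210000, coefficient = 2
x_5 = 1.3750, f(x_5) = 2.890625, coefficient = 4
x_6 = 1.6500, f(x_6) = 3.722500, coefficient = 2
x_7 = 1.9250, f(x_7) = 4.705625, coefficient = 4
x_8 = 2.2000, f(x_8) = 5.840000, coefficient = 2
x_9 = 2.4750, f(x_9) = 7.125625, coefficient = 4
x_10 = 2.7500, f(x_10) = 8.562500, coefficient = 1

I ≈ (0.275000/3) × 105.625000 = 9.682292
Exact value: 9.682292
Error: 0.000000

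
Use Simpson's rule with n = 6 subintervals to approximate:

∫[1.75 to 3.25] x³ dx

f(x) = x³
a = 1.75, b = 3.25, n = 6
h = (b - a)/n = 0.250000

Simpson's rule: (h/3)[f(x₀) + 4f(x₁) + 2f(x₂) + ... + f(xₙ)]

x_0 = 1.7500, f(x_0) = 5.359375, coefficient = 1
x_1 = 2.0000, f(x_1) = 8.000000, coefficient = 4
x_2 = 2.2500, f(x_2) = 11.390625, coefficient = 2
x_3 = 2.5000, f(x_3) = 15.625000, coefficient = 4
x_4 = 2.7500, f(x_4) = 20.796875, coefficient = 2
x_5 = 3.0000, f(x_5) = 27.000000, coefficient = 4
x_6 = 3.2500, f(x_6) = 34.328125, coefficient = 1

I ≈ (0.250000/3) × 306.562500 = 25.546875
Exact value: 25.546875
Error: 0.000000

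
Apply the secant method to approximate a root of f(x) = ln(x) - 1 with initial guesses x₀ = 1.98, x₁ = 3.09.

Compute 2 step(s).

f(x) = ln(x) - 1
x₀ = 1.98, x₁ = 3.09

Secant formula: x_{n+1} = x_n - f(x_n)(x_n - x_{n-1})/(f(x_n) - f(x_{n-1}))

Iteration 1:
  f(1.980000) = -0.316903
  f(3.090000) = 0.128171
  x_2 = 3.090000 - 0.128171×(3.090000 - 1.980000)/(0.128171 - (-0.316903))
       = 2.770346
Iteration 2:
  f(3.090000) = 0.128171
  f(2.770346) = 0.018972
  x_3 = 2.770346 - 0.018972×(2.770346 - 3.090000)/(0.018972 - 0.128171)
       = 2.714809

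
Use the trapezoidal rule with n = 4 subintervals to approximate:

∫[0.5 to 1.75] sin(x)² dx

f(x) = sin(x)²
a = 0.5, b = 1.75, n = 4
h = (b - a)/n = 0.312500

Trapezoidal rule: (h/2)[f(x₀) + 2f(x₁) + 2f(x₂) + ... + f(xₙ)]

x_0 = 0.5000, f(x_0) = 0.229849, coefficient = 1
x_1 = 0.8125, f(x_1) = 0.527089, coefficient = 2
x_2 = 1.1250, f(x_2) = 0.814087, coefficient = 2
x_3 = 1.4375, f(x_3) = 0.982337, coefficient = 2
x_4 = 1.7500, f(x_4) = 0.968228, coefficient = 1

I ≈ (0.312500/2) × 5.845102 = 0.913297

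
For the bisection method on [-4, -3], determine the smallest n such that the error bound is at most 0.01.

We need (b-a)/2^n ≤ 0.01
(-3 - (-4))/2^n ≤ 0.01
1/2^n ≤ 0.01
2^n ≥ 100
n ≥ log₂(100) = 6.64
n ≥ 7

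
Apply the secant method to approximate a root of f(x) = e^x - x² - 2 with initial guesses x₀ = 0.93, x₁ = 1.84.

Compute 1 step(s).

f(x) = e^x - x² - 2
x₀ = 0.93, x₁ = 1.84

Secant formula: x_{n+1} = x_n - f(x_n)(x_n - x_{n-1})/(f(x_n) - f(x_{n-1}))

Iteration 1:
  f(0.930000) = -0.330391
  f(1.840000) = 0.910938
  x_2 = 1.840000 - 0.910938×(1.840000 - 0.930000)/(0.910938 - (-0.330391))
       = 1.172205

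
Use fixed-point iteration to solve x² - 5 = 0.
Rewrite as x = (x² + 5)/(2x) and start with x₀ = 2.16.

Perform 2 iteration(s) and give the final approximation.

Equation: x² - 5 = 0
Fixed-point form: x = (x² + 5)/(2x)
x₀ = 2.16

x_1 = g(2.160000) = 2.237407
x_2 = g(2.237407) = 2.236068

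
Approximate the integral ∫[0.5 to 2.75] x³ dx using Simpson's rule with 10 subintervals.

f(x) = x³
a = 0.5, b = 2.75, n = 10
h = (b - a)/n = 0.225000

Simpson's rule: (h/3)[f(x₀) + 4f(x₁) + 2f(x₂) + ... + f(xₙ)]

x_0 = 0.5000, f(x_0) = 0.125000, coefficient = 1
x_1 = 0.7250, f(x_1) = 0.381078, coefficient = 4
x_2 = 0.9500, f(x_2) = 0.857375, coefficient = 2
x_3 = 1.1750, f(x_3) = 1.622234, coefficient = 4
x_4 = 1.4000, f(x_4) = 2.744000, coefficient = 2
x_5 = 1.6250, f(x_5) = 4.291016, coefficient = 4
x_6 = 1.8500, f(x_6) = 6.331625, coefficient = 2
x_7 = 2.0750, f(x_7) = 8.934172, coefficient = 4
x_8 = 2.3000, f(x_8) = 12.167000, coefficient = 2
x_9 = 2.5250, f(x_9) = 16.098453, coefficient = 4
x_10 = 2.7500, f(x_10) = 20.796875, coefficient = 1

I ≈ (0.225000/3) × 190.429688 = 14.282227
Exact value: 14.282227
Error: 0.000000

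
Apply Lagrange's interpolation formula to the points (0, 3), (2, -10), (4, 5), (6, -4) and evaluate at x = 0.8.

Lagrange interpolation formula:
P(x) = Σ yᵢ × Lᵢ(x)
where Lᵢ(x) = Π_{j≠i} (x - xⱼ)/(xᵢ - xⱼ)

L_0(0.8) = (0.8 - 2)/(0 - 2) × (0.8 - 4)/(0 - 4) × (0.8 - 6)/(0 - 6) = 0.416000
L_1(0.8) = (0.8 - 0)/(2 - 0) × (0.8 - 4)/(2 - 4) × (0.8 - 6)/(2 - 6) = 0.832000
L_2(0.8) = (0.8 - 0)/(4 - 0) × (0.8 - 2)/(4 - 2) × (0.8 - 6)/(4 - 6) = -0.312000
L_3(0.8) = (0.8 - 0)/(6 - 0) × (0.8 - 2)/(6 - 2) × (0.8 - 4)/(6 - 4) = 0.064000

P(0.8) = 3×L_0(0.8) + (-10)×L_1(0.8) + 5×L_2(0.8) + (-4)×L_3(0.8)
P(0.8) = -8.888000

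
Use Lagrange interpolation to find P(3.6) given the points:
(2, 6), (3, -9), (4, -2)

Lagrange interpolation formula:
P(x) = Σ yᵢ × Lᵢ(x)
where Lᵢ(x) = Π_{j≠i} (x - xⱼ)/(xᵢ - xⱼ)

L_0(3.6) = (3.6 - 3)/(2 - 3) × (3.6 - 4)/(2 - 4) = -0.120000
L_1(3.6) = (3.6 - 2)/(3 - 2) × (3.6 - 4)/(3 - 4) = 0.640000
L_2(3.6) = (3.6 - 2)/(4 - 2) × (3.6 - 3)/(4 - 3) = 0.480000

P(3.6) = 6×L_0(3.6) + (-9)×L_1(3.6) + (-2)×L_2(3.6)
P(3.6) = -7.440000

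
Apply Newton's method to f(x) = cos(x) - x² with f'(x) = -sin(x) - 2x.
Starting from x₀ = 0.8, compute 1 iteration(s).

f(x) = cos(x) - x²
f'(x) = -sin(x) - 2x
x₀ = 0.8

Newton-Raphson formula: x_{n+1} = x_n - f(x_n)/f'(x_n)

Iteration 1:
  f(0.800000) = 0.056707
  f'(0.800000) = -2.317356
  x_1 = 0.800000 - 0.056707/(-2.317356) = 0.824470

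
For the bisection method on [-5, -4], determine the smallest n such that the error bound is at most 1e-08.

We need (b-a)/2^n ≤ 1e-08
(-4 - (-5))/2^n ≤ 1e-08
1/2^n ≤ 1e-08
2^n ≥ 100000000
n ≥ log₂(100000000) = 26.58
n ≥ 27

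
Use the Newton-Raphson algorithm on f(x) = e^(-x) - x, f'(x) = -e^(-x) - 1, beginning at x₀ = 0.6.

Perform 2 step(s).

f(x) = e^(-x) - x
f'(x) = -e^(-x) - 1
x₀ = 0.6

Newton-Raphson formula: x_{n+1} = x_n - f(x_n)/f'(x_n)

Iteration 1:
  f(0.600000) = -0.051188
  f'(0.600000) = -1.548812
  x_1 = 0.600000 - (-0.051188)/(-1.548812) = 0.566950
Iteration 2:
  f(0.566950) = 0.000303
  f'(0.566950) = -1.567253
  x_2 = 0.566950 - 0.000303/(-1.567253) = 0.567143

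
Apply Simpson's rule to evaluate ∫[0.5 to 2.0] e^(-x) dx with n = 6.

f(x) = e^(-x)
a = 0.5, b = 2.0, n = 6
h = (b - a)/n = 0.250000

Simpson's rule: (h/3)[f(x₀) + 4f(x₁) + 2f(x₂) + ... + f(xₙ)]

x_0 = 0.5000, f(x_0) = 0.606531, coefficient = 1
x_1 = 0.7500, f(x_1) = 0.472367, coefficient = 4
x_2 = 1.0000, f(x_2) = 0.367879, coefficient = 2
x_3 = 1.2500, f(x_3) = 0.286505, coefficient = 4
x_4 = 1.5000, f(x_4) = 0.223130, coefficient = 2
x_5 = 1.7500, f(x_5) = 0.173774, coefficient = 4
x_6 = 2.0000, f(x_6) = 0.135335, coefficient = 1

I ≈ (0.250000/3) × 5.654466 = 0.471206
Exact value: 0.471195
Error: 0.000010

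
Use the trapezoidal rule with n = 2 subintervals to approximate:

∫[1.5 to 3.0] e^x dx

f(x) = e^x
a = 1.5, b = 3.0, n = 2
h = (b - a)/n = 0.750000

Trapezoidal rule: (h/2)[f(x₀) + 2f(x₁) + 2f(x₂) + ... + f(xₙ)]

x_0 = 1.5000, f(x_0) = 4.481689, coefficient = 1
x_1 = 2.2500, f(x_1) = 9.487736, coefficient = 2
x_2 = 3.0000, f(x_2) = 20.085537, coefficient = 1

I ≈ (0.750000/2) × 43.542698 = 16.328512
Exact value: 15.603848
Error: 0.724664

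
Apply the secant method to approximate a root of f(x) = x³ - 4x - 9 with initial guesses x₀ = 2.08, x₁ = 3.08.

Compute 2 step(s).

f(x) = x³ - 4x - 9
x₀ = 2.08, x₁ = 3.08

Secant formula: x_{n+1} = x_n - f(x_n)(x_n - x_{n-1})/(f(x_n) - f(x_{n-1}))

Iteration 1:
  f(2.080000) = -8.321088
  f(3.080000) = 7.898112
  x_2 = 3.080000 - 7.898112×(3.080000 - 2.080000)/(7.898112 - (-8.321088))
       = 2.593039
Iteration 2:
  f(3.080000) = 7.898112
  f(2.593039) = -1.936942
  x_3 = 2.593039 - (-1.936942)×(2.593039 - 3.080000)/(-1.936942 - 7.898112)
       = 2.688943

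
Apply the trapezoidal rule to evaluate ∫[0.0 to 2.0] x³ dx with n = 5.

f(x) = x³
a = 0.0, b = 2.0, n = 5
h = (b - a)/n = 0.400000

Trapezoidal rule: (h/2)[f(x₀) + 2f(x₁) + 2f(x₂) + ... + f(xₙ)]

x_0 = 0.0000, f(x_0) = 0.000000, coefficient = 1
x_1 = 0.4000, f(x_1) = 0.064000, coefficient = 2
x_2 = 0.8000, f(x_2) = 0.512000, coefficient = 2
x_3 = 1.2000, f(x_3) = 1.728000, coefficient = 2
x_4 = 1.6000, f(x_4) = 4.096000, coefficient = 2
x_5 = 2.0000, f(x_5) = 8.000000, coefficient = 1

I ≈ (0.400000/2) × 20.800000 = 4.160000
Exact value: 4.000000
Error: 0.160000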